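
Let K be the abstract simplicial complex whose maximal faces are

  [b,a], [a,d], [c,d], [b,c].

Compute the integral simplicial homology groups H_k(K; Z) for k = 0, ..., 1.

H_0 = Z,  H_1 = Z.

Order the vertices as a < b < c < d. Listing each simplex with vertices in this order, K has dimension 1 with simplices:

  0-simplices (4): a, b, c, d
  1-simplices (4): ab, ad, bc, cd

Hence C_0 ≅ Z^4, C_1 ≅ Z^4.

∂_1: C_1 → C_0 sends each edge [p,q] (with p < q) to q − p. For instance
  ∂cd = d − c.
The resulting 4×4 matrix has rank 3, and its Smith normal form has invariant factors (1,1,1).

Computing H_k = (kernel of ∂_k) / (image of ∂_{k+1}):

  H_0: rank C_0 − rank ∂_1 = 4 − 3 = 1, and the invariant factors of ∂_1 are all 1, so H_0 ≅ Z.
  H_1: rank ker ∂_1 − rank ∂_2 = (4 − 3) − 0 = 1, and there is no ∂_2, so H_1 ≅ Z.

As a check, the Euler characteristic is 4 − 4 = 0, which agrees with 1 − 1 = 0.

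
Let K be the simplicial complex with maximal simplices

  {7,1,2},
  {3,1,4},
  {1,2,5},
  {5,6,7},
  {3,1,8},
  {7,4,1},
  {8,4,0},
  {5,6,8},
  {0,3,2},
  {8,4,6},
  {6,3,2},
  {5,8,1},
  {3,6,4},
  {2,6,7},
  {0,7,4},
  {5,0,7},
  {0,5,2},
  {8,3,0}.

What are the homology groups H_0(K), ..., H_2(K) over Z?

H_0 = Z,  H_1 = Z ⊕ Z/2,  H_2 = 0.

Take the total order 0 < 1 < 2 < 3 < 4 < 5 < 6 < 7 < 8 on the vertex set. Then K (dimension 2) consists of the simplices:

  0-simplices (9): [0], [1], [2], [3], [4], [5], [6], [7], [8]
  1-simplices (27): (27 of them)
  2-simplices (18): [0,2,3], [0,2,5], [0,3,8], [0,4,7], [0,4,8], [0,5,7], [1,2,5], [1,2,7], [1,3,4], [1,3,8], [1,4,7], [1,5,8], [2,3,6], [2,6,7], [3,4,6], [4,6,8], [5,6,7], [5,6,8]

giving chain groups C_0 ≅ Z^9, C_1 ≅ Z^27, C_2 ≅ Z^18.

Boundary ∂_1: C_1 → C_0 is given by ∂[p,q] = [q] − [p].
As a 9×27 matrix over Z this has rank 8, with invariant factors (1,1,1,1,1,1,1,1).

The boundary map ∂_2: C_2 → C_1 acts by ∂[p,q,r] = [q,r] − [p,r] + [p,q]. For instance
  ∂[1,2,7] = [2,7] − [1,7] + [1,2],
  ∂[5,6,7] = [6,7] − [5,7] + [5,6].
As a 27×18 matrix over Z this has rank 18, with invariant factors (1,1,1,1,1,1,1,1,1,1,1,1,1,1,1,1,1,2).

Now H_k = ker ∂_k / im ∂_{k+1}, so:

  H_0: rank C_0 − rank ∂_1 = 9 − 8 = 1, and the invariant factors of ∂_1 are all 1, so H_0 = Z.
  H_1: rank ker ∂_1 − rank ∂_2 = (27 − 8) − 18 = 1, and ∂_2 has invariant factor 2 > 1, so H_1 = Z ⊕ Z/2.
  H_2: rank ker ∂_2 − rank ∂_3 = (18 − 18) − 0 = 0, and there is no ∂_3, so H_2 = 0.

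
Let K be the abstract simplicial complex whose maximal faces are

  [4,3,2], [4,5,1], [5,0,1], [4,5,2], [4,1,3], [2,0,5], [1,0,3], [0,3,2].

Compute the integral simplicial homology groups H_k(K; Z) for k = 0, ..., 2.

Fix the vertex order 0 < 1 < 2 < 3 < 4 < 5 and write every simplex with vertices in increasing order. Then dim K = 2 and the simplices of K are:

  0-simplices (6): [0], [1], [2], [3], [4], [5]
  1-simplices (12): [0,1], [0,2], [0,3], [0,5], [1,3], [1,4], [1,5], [2,3], [2,4], [2,5], [3,4], [4,5]
  2-simplices (8): [0,1,3], [0,1,5], [0,2,3], [0,2,5], [1,3,4], [1,4,5], [2,3,4], [2,4,5]

Hence C_0 ≅ Z^6, C_1 ≅ Z^12, C_2 ≅ Z^8.

Boundary ∂_1: C_1 → C_0 maps an edge to its endpoints' difference, ∂[p,q] = q − p. For instance
  ∂[1,5] = [5] − [1].
The 6×12 boundary matrix has rank 5 and Smith normal form diag(1,1,1,1,1).

The boundary map ∂_2: C_2 → C_1 sends each 2-simplex [p,q,r] to [q,r] − [p,r] + [p,q]. For instance
  ∂[0,1,5] = [1,5] − [0,5] + [0,1],
  ∂[0,1,3] = [1,3] − [0,3] + [0,1].
This gives a 12×8 integer matrix of rank 7; reducing to Smith normal form yields diagonal entries (1,1,1,1,1,1,1).

Now H_k = ker ∂_k / im ∂_{k+1}, so:

  H_0: rank C_0 − rank ∂_1 = 6 − 5 = 1, and the invariant factors of ∂_1 are all 1, so H_0 = Z.
  H_1: rank ker ∂_1 − rank ∂_2 = (12 − 5) − 7 = 0, and the invariant factors of ∂_2 are all 1, so H_1 = 0.
  H_2: rank ker ∂_2 − rank ∂_3 = (8 − 7) − 0 = 1, and there is no ∂_3, so H_2 = Z.

As a check, the Euler characteristic is 6 − 12 + 8 = 2, which agrees with 1 − 0 + 1 = 2.

H_0 ≅ Z,  H_1 = 0,  H_2 ≅ Z.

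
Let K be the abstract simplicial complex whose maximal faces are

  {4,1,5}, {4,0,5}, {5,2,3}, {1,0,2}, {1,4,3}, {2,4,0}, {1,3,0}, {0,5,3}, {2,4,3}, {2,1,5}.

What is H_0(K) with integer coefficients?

H_0 ≅ Z.

Order the vertices as 0 < 1 < 2 < 3 < 4 < 5. Listing each simplex with vertices in this order, K has dimension 2 with simplices:

  0-simplices (6): [0], [1], [2], [3], [4], [5]
  1-simplices (15): [0,1], [0,2], [0,3], [0,4], [0,5], [1,2], [1,3], [1,4], [1,5], [2,3], [2,4], [2,5], [3,4], [3,5], [4,5]
  2-simplices (10): [0,1,2], [0,1,3], [0,2,4], [0,3,5], [0,4,5], [1,2,5], [1,3,4], [1,4,5], [2,3,4], [2,3,5]

Hence C_0 ≅ Z^6, C_1 ≅ Z^15, C_2 ≅ Z^10.

Boundary ∂_1: C_1 → C_0 maps an edge to its endpoints' difference, ∂[p,q] = q − p.
As a 6×15 matrix over Z this has rank 5, with invariant factors (1,1,1,1,1).

Boundary ∂_2: C_2 → C_1 maps a triangle to the signed sum of its edges. For instance
  ∂[0,2,4] = [2,4] − [0,4] + [0,2],
  ∂[0,1,2] = [1,2] − [0,2] + [0,1].
The 15×10 boundary matrix has rank 10 and Smith normal form diag(1,1,1,1,1,1,1,1,1,2).

Reading off H_k = ker ∂_k / im ∂_{k+1}:

  H_0: rank C_0 − rank ∂_1 = 6 − 5 = 1, and the invariant factors of ∂_1 are all 1, so H_0 = Z.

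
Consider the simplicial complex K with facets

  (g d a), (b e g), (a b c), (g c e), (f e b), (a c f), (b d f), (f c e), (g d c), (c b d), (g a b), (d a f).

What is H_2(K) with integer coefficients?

H_2 ≅ 0.

Fix the vertex order a < b < c < d < e < f < g and write every simplex with vertices in increasing order. Then dim K = 2 and the simplices of K are:

  0-simplices (7): a, b, c, d, e, f, g
  1-simplices (18): ab, ac, ad, af, ag, bc, bd, be, bf, bg, cd, ce, cf, cg, df, dg, ef, eg
  2-simplices (12): abc, abg, acf, adf, adg, bcd, bdf, bef, beg, cdg, cef, ceg

giving chain groups C_0 ≅ Z^7, C_1 ≅ Z^18, C_2 ≅ Z^12.

∂_1: C_1 → C_0 is given by ∂[p,q] = [q] − [p]. For instance
  ∂af = f − a.
This gives a 7×18 integer matrix of rank 6; reducing to Smith normal form yields diagonal entries (1,1,1,1,1,1).

Boundary ∂_2: C_2 → C_1 sends each 2-simplex [p,q,r] to [q,r] − [p,r] + [p,q]. For instance
  ∂adg = dg − ag + ad,
  ∂bdf = df − bf + bd.
The resulting 18×12 matrix has rank 12, and its Smith normal form has invariant factors (1,1,1,1,1,1,1,1,1,1,1,2).

Reading off H_k = ker ∂_k / im ∂_{k+1}:

  H_2: rank ker ∂_2 − rank ∂_3 = (12 − 12) − 0 = 0, and there is no ∂_3, so H_2 ≅ 0.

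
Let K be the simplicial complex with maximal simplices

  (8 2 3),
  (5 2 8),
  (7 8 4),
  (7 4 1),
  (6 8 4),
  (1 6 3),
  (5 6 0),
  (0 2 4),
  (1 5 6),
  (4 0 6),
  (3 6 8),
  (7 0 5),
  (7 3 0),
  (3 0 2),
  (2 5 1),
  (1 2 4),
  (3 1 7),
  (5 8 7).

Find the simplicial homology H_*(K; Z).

H_0 ≅ Z,  H_1 ≅ Z^2,  H_2 ≅ Z.

Order the vertices as 0 < 1 < 2 < 3 < 4 < 5 < 6 < 7 < 8. Listing each simplex with vertices in this order, K has dimension 2 with simplices:

  0-simplices (9): [0], [1], [2], [3], [4], [5], [6], [7], [8]
  1-simplices (27): (27 of them)
  2-simplices (18): [0,2,3], [0,2,4], [0,3,7], [0,4,6], [0,5,6], [0,5,7], [1,2,4], [1,2,5], [1,3,6], [1,3,7], [1,4,7], [1,5,6], [2,3,8], [2,5,8], [3,6,8], [4,6,8], [4,7,8], [5,7,8]

giving chain groups C_0 ≅ Z^9, C_1 ≅ Z^27, C_2 ≅ Z^18.

Boundary ∂_1: C_1 → C_0 maps an edge to its endpoints' difference, ∂[p,q] = q − p. For instance
  ∂[5,7] = [7] − [5].
The 9×27 boundary matrix has rank 8 and Smith normal form diag(1,1,1,1,1,1,1,1).

The boundary map ∂_2: C_2 → C_1 maps a triangle to the signed sum of its edges. For instance
  ∂[4,6,8] = [6,8] − [4,8] + [4,6],
  ∂[4,7,8] = [7,8] − [4,8] + [4,7].
The 27×18 boundary matrix has rank 17 and Smith normal form diag(1,1,1,1,1,1,1,1,1,1,1,1,1,1,1,1,1).

Computing H_k = (kernel of ∂_k) / (image of ∂_{k+1}):

  H_0: rank C_0 − rank ∂_1 = 9 − 8 = 1, and the invariant factors of ∂_1 are all 1, so H_0 = Z.
  H_1: rank ker ∂_1 − rank ∂_2 = (27 − 8) − 17 = 2, and the invariant factors of ∂_2 are all 1, so H_1 = Z^2.
  H_2: rank ker ∂_2 − rank ∂_3 = (18 − 17) − 0 = 1, and there is no ∂_3, so H_2 = Z.

As a check, the Euler characteristic is 9 − 27 + 18 = 0, which agrees with 1 − 2 + 1 = 0.
(K is a triangulation of the torus T^2.)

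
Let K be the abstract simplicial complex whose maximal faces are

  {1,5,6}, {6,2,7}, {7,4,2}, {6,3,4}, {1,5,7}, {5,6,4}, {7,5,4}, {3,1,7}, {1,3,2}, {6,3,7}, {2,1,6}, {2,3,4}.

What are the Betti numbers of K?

Take the total order 1 < 2 < 3 < 4 < 5 < 6 < 7 on the vertex set. Then K (dimension 2) consists of the simplices:

  0-simplices (7): [1], [2], [3], [4], [5], [6], [7]
  1-simplices (18): [1,2], [1,3], [1,5], [1,6], [1,7], [2,3], [2,4], [2,6], [2,7], [3,4], [3,6], [3,7], [4,5], [4,6], [4,7], [5,6], [5,7], [6,7]
  2-simplices (12): [1,2,3], [1,2,6], [1,3,7], [1,5,6], [1,5,7], [2,3,4], [2,4,7], [2,6,7], [3,4,6], [3,6,7], [4,5,6], [4,5,7]

so the chain groups are C_0 ≅ Z^7, C_1 ≅ Z^18, C_2 ≅ Z^12.

∂_1: C_1 → C_0 sends each edge [p,q] (with p < q) to q − p.
As a 7×18 matrix over Z this has rank 6, with invariant factors (1,1,1,1,1,1).

Boundary ∂_2: C_2 → C_1 maps a triangle to the signed sum of its edges. For instance
  ∂[4,5,7] = [5,7] − [4,7] + [4,5],
  ∂[1,5,7] = [5,7] − [1,7] + [1,5].
The 18×12 boundary matrix has rank 12 and Smith normal form diag(1,1,1,1,1,1,1,1,1,1,1,2).

Now H_k = ker ∂_k / im ∂_{k+1}, so:

  H_0: rank C_0 − rank ∂_1 = 7 − 6 = 1, and the invariant factors of ∂_1 are all 1, so H_0 ≅ Z.
  H_1: rank ker ∂_1 − rank ∂_2 = (18 − 6) − 12 = 0, and ∂_2 has invariant factor 2 > 1, so H_1 ≅ Z_2.
  H_2: rank ker ∂_2 − rank ∂_3 = (12 − 12) − 0 = 0, and there is no ∂_3, so H_2 ≅ 0.

Hence the Betti numbers are b_0 = 1, b_1 = 0, b_2 = 0.

b_0 = 1, b_1 = 0, b_2 = 0.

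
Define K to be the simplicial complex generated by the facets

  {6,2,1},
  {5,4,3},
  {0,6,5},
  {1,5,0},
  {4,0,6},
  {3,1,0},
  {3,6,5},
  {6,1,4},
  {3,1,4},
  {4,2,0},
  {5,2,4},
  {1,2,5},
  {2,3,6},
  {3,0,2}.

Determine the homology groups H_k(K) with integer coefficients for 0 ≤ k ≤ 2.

H_0 ≅ Z,  H_1 ≅ Z^2,  H_2 ≅ Z.

Take the total order 0 < 1 < 2 < 3 < 4 < 5 < 6 on the vertex set. Then K (dimension 2) consists of the simplices:

  0-simplices (7): [0], [1], [2], [3], [4], [5], [6]
  1-simplices (21): [0,1], [0,2], [0,3], [0,4], [0,5], [0,6], [1,2], [1,3], [1,4], [1,5], [1,6], [2,3], [2,4], [2,5], [2,6], [3,4], [3,5], [3,6], [4,5], [4,6], [5,6]
  2-simplices (14): [0,1,3], [0,1,5], [0,2,3], [0,2,4], [0,4,6], [0,5,6], [1,2,5], [1,2,6], [1,3,4], [1,4,6], [2,3,6], [2,4,5], [3,4,5], [3,5,6]

so the chain groups are C_0 ≅ Z^7, C_1 ≅ Z^21, C_2 ≅ Z^14.

The boundary map ∂_1: C_1 → C_0 is given by ∂[p,q] = [q] − [p].
This gives a 7×21 integer matrix of rank 6; reducing to Smith normal form yields diagonal entries (1,1,1,1,1,1).

∂_2: C_2 → C_1 acts by ∂[p,q,r] = [q,r] − [p,r] + [p,q]. For instance
  ∂[0,5,6] = [5,6] − [0,6] + [0,5],
  ∂[1,2,5] = [2,5] − [1,5] + [1,2].
As a 21×14 matrix over Z this has rank 13, with invariant factors (1,1,1,1,1,1,1,1,1,1,1,1,1).

Computing H_k = (kernel of ∂_k) / (image of ∂_{k+1}):

  H_0: rank C_0 − rank ∂_1 = 7 − 6 = 1, and the invariant factors of ∂_1 are all 1, so H_0 ≅ Z.
  H_1: rank ker ∂_1 − rank ∂_2 = (21 − 6) − 13 = 2, and the invariant factors of ∂_2 are all 1, so H_1 ≅ Z^2.
  H_2: rank ker ∂_2 − rank ∂_3 = (14 − 13) − 0 = 1, and there is no ∂_3, so H_2 ≅ Z.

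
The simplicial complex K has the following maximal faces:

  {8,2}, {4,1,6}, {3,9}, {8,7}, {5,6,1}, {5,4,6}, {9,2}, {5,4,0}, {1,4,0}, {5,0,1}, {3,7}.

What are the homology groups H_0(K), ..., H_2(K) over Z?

Order the vertices as 0 < 1 < 2 < 3 < 4 < 5 < 6 < 7 < 8 < 9. Listing each simplex with vertices in this order, K has dimension 2 with simplices:

  0-simplices (10): [0], [1], [2], [3], [4], [5], [6], [7], [8], [9]
  1-simplices (14): [0,1], [0,4], [0,5], [1,4], [1,5], [1,6], [2,8], [2,9], [3,7], [3,9], [4,5], [4,6], [5,6], [7,8]
  2-simplices (6): [0,1,4], [0,1,5], [0,4,5], [1,4,6], [1,5,6], [4,5,6]

giving chain groups C_0 ≅ Z^10, C_1 ≅ Z^14, C_2 ≅ Z^6.

∂_1: C_1 → C_0 is given by ∂[p,q] = [q] − [p]. For instance
  ∂[7,8] = [8] − [7].
The 10×14 boundary matrix has rank 8 and Smith normal form diag(1,1,1,1,1,1,1,1).

Boundary ∂_2: C_2 → C_1 acts by ∂[p,q,r] = [q,r] − [p,r] + [p,q]. For instance
  ∂[1,5,6] = [5,6] − [1,6] + [1,5],
  ∂[0,4,5] = [4,5] − [0,5] + [0,4].
The 14×6 boundary matrix has rank 5 and Smith normal form diag(1,1,1,1,1).

Computing H_k = (kernel of ∂_k) / (image of ∂_{k+1}):

  H_0: rank C_0 − rank ∂_1 = 10 − 8 = 2, and the invariant factors of ∂_1 are all 1, so H_0 ≅ Z^2.
  H_1: rank ker ∂_1 − rank ∂_2 = (14 − 8) − 5 = 1, and the invariant factors of ∂_2 are all 1, so H_1 ≅ Z.
  H_2: rank ker ∂_2 − rank ∂_3 = (6 − 5) − 0 = 1, and there is no ∂_3, so H_2 ≅ Z.

H_0 = Z^2,  H_1 = Z,  H_2 = Z.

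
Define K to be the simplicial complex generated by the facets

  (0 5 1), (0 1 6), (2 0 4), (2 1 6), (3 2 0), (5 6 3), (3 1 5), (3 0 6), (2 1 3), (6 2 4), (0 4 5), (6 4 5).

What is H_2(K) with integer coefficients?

Take the total order 0 < 1 < 2 < 3 < 4 < 5 < 6 on the vertex set. Then K (dimension 2) consists of the simplices:

  0-simplices (7): [0], [1], [2], [3], [4], [5], [6]
  1-simplices (18): [0,1], [0,2], [0,3], [0,4], [0,5], [0,6], [1,2], [1,3], [1,5], [1,6], [2,3], [2,4], [2,6], [3,5], [3,6], [4,5], [4,6], [5,6]
  2-simplices (12): [0,1,5], [0,1,6], [0,2,3], [0,2,4], [0,3,6], [0,4,5], [1,2,3], [1,2,6], [1,3,5], [2,4,6], [3,5,6], [4,5,6]

Hence C_0 ≅ Z^7, C_1 ≅ Z^18, C_2 ≅ Z^12.

Boundary ∂_1: C_1 → C_0 sends each edge [p,q] (with p < q) to q − p. For instance
  ∂[0,2] = [2] − [0].
The resulting 7×18 matrix has rank 6, and its Smith normal form has invariant factors (1,1,1,1,1,1).

Boundary ∂_2: C_2 → C_1 acts by ∂[p,q,r] = [q,r] − [p,r] + [p,q]. For instance
  ∂[1,2,3] = [2,3] − [1,3] + [1,2],
  ∂[0,2,4] = [2,4] − [0,4] + [0,2].
The 18×12 boundary matrix has rank 12 and Smith normal form diag(1,1,1,1,1,1,1,1,1,1,1,2).

Reading off H_k = ker ∂_k / im ∂_{k+1}:

  H_2: rank ker ∂_2 − rank ∂_3 = (12 − 12) − 0 = 0, and there is no ∂_3, so H_2 = 0.

(K is a triangulation of the real projective plane RP^2.)

H_2 ≅ 0.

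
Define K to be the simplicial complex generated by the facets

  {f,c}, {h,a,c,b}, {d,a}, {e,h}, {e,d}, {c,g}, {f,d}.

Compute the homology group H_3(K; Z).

H_3 ≅ 0.

K has 8 vertices, 12 edges, 4 triangles, 1 3-simplex.
rank ∂_3 = 1, rank ∂_4 = 0 ⇒ b_3 = 1 − 1 − 0 = 0. So H_3 ≅ 0.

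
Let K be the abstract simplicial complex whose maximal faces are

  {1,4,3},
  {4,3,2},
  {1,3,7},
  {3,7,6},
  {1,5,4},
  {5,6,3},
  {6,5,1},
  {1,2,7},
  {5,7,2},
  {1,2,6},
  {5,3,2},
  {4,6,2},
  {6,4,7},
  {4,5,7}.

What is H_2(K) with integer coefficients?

We work with the vertex ordering 1 < 2 < 3 < 4 < 5 < 6 < 7. The simplices of K, each written with vertices in increasing order, are:

  0-simplices (7): [1], [2], [3], [4], [5], [6], [7]
  1-simplices (21): [1,2], [1,3], [1,4], [1,5], [1,6], [1,7], [2,3], [2,4], [2,5], [2,6], [2,7], [3,4], [3,5], [3,6], [3,7], [4,5], [4,6], [4,7], [5,6], [5,7], [6,7]
  2-simplices (14): [1,2,6], [1,2,7], [1,3,4], [1,3,7], [1,4,5], [1,5,6], [2,3,4], [2,3,5], [2,4,6], [2,5,7], [3,5,6], [3,6,7], [4,5,7], [4,6,7]

so the chain groups are C_0 ≅ Z^7, C_1 ≅ Z^21, C_2 ≅ Z^14.

∂_1: C_1 → C_0 is given by ∂[p,q] = [q] − [p]. For instance
  ∂[2,4] = [4] − [2].
The resulting 7×21 matrix has rank 6, and its Smith normal form has invariant factors (1,1,1,1,1,1).

The boundary map ∂_2: C_2 → C_1 sends each 2-simplex [p,q,r] to [q,r] − [p,r] + [p,q]. For instance
  ∂[4,5,7] = [5,7] − [4,7] + [4,5],
  ∂[3,5,6] = [5,6] − [3,6] + [3,5].
This gives a 21×14 integer matrix of rank 13; reducing to Smith normal form yields diagonal entries (1,1,1,1,1,1,1,1,1,1,1,1,1).

From H_k ≅ ker(∂_k) / im(∂_{k+1}) we obtain:

  H_2: rank ker ∂_2 − rank ∂_3 = (14 − 13) − 0 = 1, and there is no ∂_3, so H_2 = Z.

H_2 ≅ Z.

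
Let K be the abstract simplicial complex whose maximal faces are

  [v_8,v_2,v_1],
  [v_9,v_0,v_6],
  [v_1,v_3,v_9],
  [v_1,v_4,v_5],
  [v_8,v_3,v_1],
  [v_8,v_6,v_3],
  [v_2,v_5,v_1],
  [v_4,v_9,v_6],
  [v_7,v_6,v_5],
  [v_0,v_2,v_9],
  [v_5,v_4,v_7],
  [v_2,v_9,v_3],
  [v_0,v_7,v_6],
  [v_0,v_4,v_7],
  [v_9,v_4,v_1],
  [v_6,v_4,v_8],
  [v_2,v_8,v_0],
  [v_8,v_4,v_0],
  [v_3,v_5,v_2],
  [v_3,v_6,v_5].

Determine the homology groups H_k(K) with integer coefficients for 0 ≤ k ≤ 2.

H_0 ≅ Z,  H_1 ≅ Z ⊕ Z/2,  H_2 = 0.

Order the vertices as v_0 < v_1 < v_2 < v_3 < v_4 < v_5 < v_6 < v_7 < v_8 < v_9. Listing each simplex with vertices in this order, K has dimension 2 with simplices:

  0-simplices (10): [v_0], [v_1], [v_2], [v_3], [v_4], [v_5], [v_6], [v_7], [v_8], [v_9]
  1-simplices (30): (30 of them)
  2-simplices (20): (20 of them)

so the chain groups are C_0 ≅ Z^10, C_1 ≅ Z^30, C_2 ≅ Z^20.

The boundary map ∂_1: C_1 → C_0 is given by ∂[p,q] = [q] − [p]. For instance
  ∂[v_4,v_9] = [v_9] − [v_4].
The 10×30 boundary matrix has rank 9 and Smith normal form diag(1,1,1,1,1,1,1,1,1).

Boundary ∂_2: C_2 → C_1 acts by ∂[p,q,r] = [q,r] − [p,r] + [p,q]. For instance
  ∂[v_0,v_2,v_9] = [v_2,v_9] − [v_0,v_9] + [v_0,v_2],
  ∂[v_4,v_6,v_9] = [v_6,v_9] − [v_4,v_9] + [v_4,v_6].
The resulting 30×20 matrix has rank 20, and its Smith normal form has invariant factors (1,1,1,1,1,1,1,1,1,1,1,1,1,1,1,1,1,1,1,2).

Computing H_k = (kernel of ∂_k) / (image of ∂_{k+1}):

  H_0: rank C_0 − rank ∂_1 = 10 − 9 = 1, and the invariant factors of ∂_1 are all 1, so H_0 = Z.
  H_1: rank ker ∂_1 − rank ∂_2 = (30 − 9) − 20 = 1, and ∂_2 has invariant factor 2 > 1, so H_1 = Z ⊕ Z/2.
  H_2: rank ker ∂_2 − rank ∂_3 = (20 − 20) − 0 = 0, and there is no ∂_3, so H_2 = 0.

As a check, the Euler characteristic is 10 − 30 + 20 = 0, which agrees with 1 − 1 + 0 = 0.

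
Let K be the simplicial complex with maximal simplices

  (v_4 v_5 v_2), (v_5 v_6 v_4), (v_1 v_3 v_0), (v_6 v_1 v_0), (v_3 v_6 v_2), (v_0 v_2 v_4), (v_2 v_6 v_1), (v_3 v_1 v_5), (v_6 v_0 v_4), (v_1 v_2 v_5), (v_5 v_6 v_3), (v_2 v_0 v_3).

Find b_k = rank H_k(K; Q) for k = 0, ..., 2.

b_0 = 1, b_1 = 0, b_2 = 0.

We work with the vertex ordering v_0 < v_1 < v_2 < v_3 < v_4 < v_5 < v_6. The simplices of K, each written with vertices in increasing order, are:

  0-simplices (7): [v_0], [v_1], [v_2], [v_3], [v_4], [v_5], [v_6]
  1-simplices (18): (18 of them)
  2-simplices (12): (12 of them)

so the chain groups are C_0 ≅ Z^7, C_1 ≅ Z^18, C_2 ≅ Z^12.

∂_1: C_1 → C_0 is given by ∂[p,q] = [q] − [p]. For instance
  ∂[v_0,v_6] = [v_6] − [v_0].
The resulting 7×18 matrix has rank 6, and its Smith normal form has invariant factors (1,1,1,1,1,1).

∂_2: C_2 → C_1 maps a triangle to the signed sum of its edges. For instance
  ∂[v_1,v_3,v_5] = [v_3,v_5] − [v_1,v_5] + [v_1,v_3],
  ∂[v_4,v_5,v_6] = [v_5,v_6] − [v_4,v_6] + [v_4,v_5].
This gives a 18×12 integer matrix of rank 12; reducing to Smith normal form yields diagonal entries (1,1,1,1,1,1,1,1,1,1,1,2).

Reading off H_k = ker ∂_k / im ∂_{k+1}:

  H_0: rank C_0 − rank ∂_1 = 7 − 6 = 1, and the invariant factors of ∂_1 are all 1, so H_0 = Z.
  H_1: rank ker ∂_1 − rank ∂_2 = (18 − 6) − 12 = 0, and ∂_2 has invariant factor 2 > 1, so H_1 = Z/2Z.
  H_2: rank ker ∂_2 − rank ∂_3 = (12 − 12) − 0 = 0, and there is no ∂_3, so H_2 = 0.

Hence the Betti numbers are b_0 = 1, b_1 = 0, b_2 = 0.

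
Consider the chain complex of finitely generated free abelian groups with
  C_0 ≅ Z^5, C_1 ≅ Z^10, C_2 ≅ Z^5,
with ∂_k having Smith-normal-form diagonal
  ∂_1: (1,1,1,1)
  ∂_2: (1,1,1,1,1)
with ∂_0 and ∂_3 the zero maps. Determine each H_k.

H_0 = Z,  H_1 = Z,  H_2 = 0.

H_0: b_0 = 5 − 0 − 4 = 1; torsion from ∂_1 factors > 1: none. So H_0 = Z.
H_1: b_1 = 10 − 4 − 5 = 1; torsion from ∂_2 factors > 1: none. So H_1 = Z.
H_2: b_2 = 5 − 5 − 0 = 0; torsion from ∂_3 factors > 1: none. So H_2 = 0.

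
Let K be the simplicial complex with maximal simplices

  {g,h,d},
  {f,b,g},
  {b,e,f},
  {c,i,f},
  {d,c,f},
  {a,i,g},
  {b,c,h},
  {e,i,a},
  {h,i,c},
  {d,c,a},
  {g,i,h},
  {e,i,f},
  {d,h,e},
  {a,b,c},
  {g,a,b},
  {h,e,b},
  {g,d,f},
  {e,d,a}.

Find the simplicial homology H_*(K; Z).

H_0 = Z,  H_1 = Z^2,  H_2 = Z.

Order the vertices as a < b < c < d < e < f < g < h < i. Listing each simplex with vertices in this order, K has dimension 2 with simplices:

  0-simplices (9): a, b, c, d, e, f, g, h, i
  1-simplices (27): ab, ac, ad, ae, ag, ai, bc, be, bf, bg, bh, cd, cf, ch, ci, de, df, dg, dh, ef, eh, ei, fg, fi, gh, gi, hi
  2-simplices (18): abc, abg, acd, ade, aei, agi, bch, bef, beh, bfg, cdf, cfi, chi, deh, dfg, dgh, efi, ghi

giving chain groups C_0 ≅ Z^9, C_1 ≅ Z^27, C_2 ≅ Z^18.

The boundary map ∂_1: C_1 → C_0 sends each edge [p,q] (with p < q) to q − p.
The resulting 9×27 matrix has rank 8, and its Smith normal form has invariant factors (1,1,1,1,1,1,1,1).

∂_2: C_2 → C_1 acts by ∂[p,q,r] = [q,r] − [p,r] + [p,q]. For instance
  ∂bch = ch − bh + bc,
  ∂dgh = gh − dh + dg.
As a 27×18 matrix over Z this has rank 17, with invariant factors (1,1,1,1,1,1,1,1,1,1,1,1,1,1,1,1,1).

Computing H_k = (kernel of ∂_k) / (image of ∂_{k+1}):

  H_0: rank C_0 − rank ∂_1 = 9 − 8 = 1, and the invariant factors of ∂_1 are all 1, so H_0 = Z.
  H_1: rank ker ∂_1 − rank ∂_2 = (27 − 8) − 17 = 2, and the invariant factors of ∂_2 are all 1, so H_1 = Z^2.
  H_2: rank ker ∂_2 − rank ∂_3 = (18 − 17) − 0 = 1, and there is no ∂_3, so H_2 = Z.

As a check, the Euler characteristic is 9 − 27 + 18 = 0, which agrees with 1 − 2 + 1 = 0.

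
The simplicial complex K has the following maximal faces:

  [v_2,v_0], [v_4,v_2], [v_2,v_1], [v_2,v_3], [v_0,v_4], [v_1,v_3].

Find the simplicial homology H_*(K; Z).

Take the total order v_0 < v_1 < v_2 < v_3 < v_4 on the vertex set. Then K (dimension 1) consists of the simplices:

  0-simplices (5): [v_0], [v_1], [v_2], [v_3], [v_4]
  1-simplices (6): [v_0,v_2], [v_0,v_4], [v_1,v_2], [v_1,v_3], [v_2,v_3], [v_2,v_4]

giving chain groups C_0 ≅ Z^5, C_1 ≅ Z^6.

Boundary ∂_1: C_1 → C_0 sends each edge [p,q] (with p < q) to q − p.
This gives a 5×6 integer matrix of rank 4; reducing to Smith normal form yields diagonal entries (1,1,1,1).

Computing H_k = (kernel of ∂_k) / (image of ∂_{k+1}):

  H_0: rank C_0 − rank ∂_1 = 5 − 4 = 1, and the invariant factors of ∂_1 are all 1, so H_0 = Z.
  H_1: rank ker ∂_1 − rank ∂_2 = (6 − 4) − 0 = 2, and there is no ∂_2, so H_1 = Z^2.

As a check, the Euler characteristic is 5 − 6 = -1, which agrees with 1 − 2 = -1.

H_0 ≅ Z,  H_1 ≅ Z^2.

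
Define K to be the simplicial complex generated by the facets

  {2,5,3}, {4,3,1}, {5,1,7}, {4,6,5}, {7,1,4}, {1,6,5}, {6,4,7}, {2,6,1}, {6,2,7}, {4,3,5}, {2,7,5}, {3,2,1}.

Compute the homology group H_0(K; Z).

H_0 ≅ Z.

Take the total order 1 < 2 < 3 < 4 < 5 < 6 < 7 on the vertex set. Then K (dimension 2) consists of the simplices:

  0-simplices (7): [1], [2], [3], [4], [5], [6], [7]
  1-simplices (18): [1,2], [1,3], [1,4], [1,5], [1,6], [1,7], [2,3], [2,5], [2,6], [2,7], [3,4], [3,5], [4,5], [4,6], [4,7], [5,6], [5,7], [6,7]
  2-simplices (12): [1,2,3], [1,2,6], [1,3,4], [1,4,7], [1,5,6], [1,5,7], [2,3,5], [2,5,7], [2,6,7], [3,4,5], [4,5,6], [4,6,7]

Hence C_0 ≅ Z^7, C_1 ≅ Z^18, C_2 ≅ Z^12.

Boundary ∂_1: C_1 → C_0 maps an edge to its endpoints' difference, ∂[p,q] = q − p.
The 7×18 boundary matrix has rank 6 and Smith normal form diag(1,1,1,1,1,1).

∂_2: C_2 → C_1 sends each 2-simplex [p,q,r] to [q,r] − [p,r] + [p,q]. For instance
  ∂[1,2,6] = [2,6] − [1,6] + [1,2],
  ∂[1,4,7] = [4,7] − [1,7] + [1,4].
This gives a 18×12 integer matrix of rank 12; reducing to Smith normal form yields diagonal entries (1,1,1,1,1,1,1,1,1,1,1,2).

Computing H_k = (kernel of ∂_k) / (image of ∂_{k+1}):

  H_0: rank C_0 − rank ∂_1 = 7 − 6 = 1, and the invariant factors of ∂_1 are all 1, so H_0 ≅ Z.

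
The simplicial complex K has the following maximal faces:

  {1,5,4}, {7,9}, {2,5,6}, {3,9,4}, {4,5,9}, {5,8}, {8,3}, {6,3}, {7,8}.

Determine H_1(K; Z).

H_1 = Z^3.

Take the total order 1 < 2 < 3 < 4 < 5 < 6 < 7 < 8 < 9 on the vertex set. Then K (dimension 2) consists of the simplices:

  0-simplices (9): [1], [2], [3], [4], [5], [6], [7], [8], [9]
  1-simplices (15): [1,4], [1,5], [2,5], [2,6], [3,4], [3,6], [3,8], [3,9], [4,5], [4,9], [5,6], [5,8], [5,9], [7,8], [7,9]
  2-simplices (4): [1,4,5], [2,5,6], [3,4,9], [4,5,9]

so the chain groups are C_0 ≅ Z^9, C_1 ≅ Z^15, C_2 ≅ Z^4.

∂_1: C_1 → C_0 is given by ∂[p,q] = [q] − [p]. For instance
  ∂[4,9] = [9] − [4].
The resulting 9×15 matrix has rank 8, and its Smith normal form has invariant factors (1,1,1,1,1,1,1,1).

∂_2: C_2 → C_1 sends each 2-simplex [p,q,r] to [q,r] − [p,r] + [p,q]. For instance
  ∂[1,4,5] = [4,5] − [1,5] + [1,4],
  ∂[3,4,9] = [4,9] − [3,9] + [3,4].
As a 15×4 matrix over Z this has rank 4, with invariant factors (1,1,1,1).

Now H_k = ker ∂_k / im ∂_{k+1}, so:

  H_1: rank ker ∂_1 − rank ∂_2 = (15 − 8) − 4 = 3, and the invariant factors of ∂_2 are all 1, so H_1 ≅ Z^3.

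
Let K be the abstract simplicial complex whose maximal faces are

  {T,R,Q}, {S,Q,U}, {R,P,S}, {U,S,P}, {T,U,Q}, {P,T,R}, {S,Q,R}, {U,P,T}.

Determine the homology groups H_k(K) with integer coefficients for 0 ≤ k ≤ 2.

H_0 = Z,  H_1 = 0,  H_2 = Z.

Take the total order P < Q < R < S < T < U on the vertex set. Then K (dimension 2) consists of the simplices:

  0-simplices (6): P, Q, R, S, T, U
  1-simplices (12): PR, PS, PT, PU, QR, QS, QT, QU, RS, RT, SU, TU
  2-simplices (8): PRS, PRT, PSU, PTU, QRS, QRT, QSU, QTU

so the chain groups are C_0 ≅ Z^6, C_1 ≅ Z^12, C_2 ≅ Z^8.

The boundary map ∂_1: C_1 → C_0 is given by ∂[p,q] = [q] − [p]. For instance
  ∂QS = S − Q.
The 6×12 boundary matrix has rank 5 and Smith normal form diag(1,1,1,1,1).

The boundary map ∂_2: C_2 → C_1 acts by ∂[p,q,r] = [q,r] − [p,r] + [p,q]. For instance
  ∂PSU = SU − PU + PS,
  ∂QSU = SU − QU + QS.
The 12×8 boundary matrix has rank 7 and Smith normal form diag(1,1,1,1,1,1,1).

Reading off H_k = ker ∂_k / im ∂_{k+1}:

  H_0: rank C_0 − rank ∂_1 = 6 − 5 = 1, and the invariant factors of ∂_1 are all 1, so H_0 ≅ Z.
  H_1: rank ker ∂_1 − rank ∂_2 = (12 − 5) − 7 = 0, and the invariant factors of ∂_2 are all 1, so H_1 ≅ 0.
  H_2: rank ker ∂_2 − rank ∂_3 = (8 − 7) − 0 = 1, and there is no ∂_3, so H_2 ≅ Z.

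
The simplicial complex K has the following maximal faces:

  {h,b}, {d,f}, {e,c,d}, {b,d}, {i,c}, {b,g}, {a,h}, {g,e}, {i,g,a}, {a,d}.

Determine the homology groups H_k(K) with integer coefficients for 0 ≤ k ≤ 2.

H_0 ≅ Z,  H_1 ≅ Z^4,  H_2 = 0.

Take the total order a < b < c < d < e < f < g < h < i on the vertex set. Then K (dimension 2) consists of the simplices:

  0-simplices (9): a, b, c, d, e, f, g, h, i
  1-simplices (14): ad, ag, ah, ai, bd, bg, bh, cd, ce, ci, de, df, eg, gi
  2-simplices (2): agi, cde

Hence C_0 ≅ Z^9, C_1 ≅ Z^14, C_2 ≅ Z^2.

∂_1: C_1 → C_0 is given by ∂[p,q] = [q] − [p].
This gives a 9×14 integer matrix of rank 8; reducing to Smith normal form yields diagonal entries (1,1,1,1,1,1,1,1).

∂_2: C_2 → C_1 maps a triangle to the signed sum of its edges. For instance
  ∂agi = gi − ai + ag,
  ∂cde = de − ce + cd.
The resulting 14×2 matrix has rank 2, and its Smith normal form has invariant factors (1,1).

From H_k ≅ ker(∂_k) / im(∂_{k+1}) we obtain:

  H_0: rank C_0 − rank ∂_1 = 9 − 8 = 1, and the invariant factors of ∂_1 are all 1, so H_0 = Z.
  H_1: rank ker ∂_1 − rank ∂_2 = (14 − 8) − 2 = 4, and the invariant factors of ∂_2 are all 1, so H_1 = Z^4.
  H_2: rank ker ∂_2 − rank ∂_3 = (2 − 2) − 0 = 0, and there is no ∂_3, so H_2 = 0.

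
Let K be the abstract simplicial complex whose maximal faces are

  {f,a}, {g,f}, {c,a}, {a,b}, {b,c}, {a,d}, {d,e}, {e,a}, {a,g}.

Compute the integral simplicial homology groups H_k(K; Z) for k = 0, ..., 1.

H_0 ≅ Z,  H_1 ≅ Z^3.

Fix the vertex order a < b < c < d < e < f < g and write every simplex with vertices in increasing order. Then dim K = 1 and the simplices of K are:

  0-simplices (7): a, b, c, d, e, f, g
  1-simplices (9): ab, ac, ad, ae, af, ag, bc, de, fg

Hence C_0 ≅ Z^7, C_1 ≅ Z^9.

∂_1: C_1 → C_0 maps an edge to its endpoints' difference, ∂[p,q] = q − p.
As a 7×9 matrix over Z this has rank 6, with invariant factors (1,1,1,1,1,1).

Reading off H_k = ker ∂_k / im ∂_{k+1}:

  H_0: rank C_0 − rank ∂_1 = 7 − 6 = 1, and the invariant factors of ∂_1 are all 1, so H_0 = Z.
  H_1: rank ker ∂_1 − rank ∂_2 = (9 − 6) − 0 = 3, and there is no ∂_2, so H_1 = Z^3.

As a check, the Euler characteristic is 7 − 9 = -2, which agrees with 1 − 3 = -2.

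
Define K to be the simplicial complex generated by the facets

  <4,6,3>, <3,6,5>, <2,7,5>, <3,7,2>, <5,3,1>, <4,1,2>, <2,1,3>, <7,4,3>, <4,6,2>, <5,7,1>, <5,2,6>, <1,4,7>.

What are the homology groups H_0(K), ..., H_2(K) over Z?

H_0 = Z,  H_1 = Z/2,  H_2 = 0.

K has 7 vertices, 18 edges, 12 triangles.
rank ∂_0 = 0, rank ∂_1 = 6 ⇒ b_0 = 7 − 0 − 6 = 1; all invariant factors of ∂_1 are 1 so no torsion. So H_0 ≅ Z.
rank ∂_1 = 6, rank ∂_2 = 12 ⇒ b_1 = 18 − 6 − 12 = 0; ∂_2 has invariant factor(s) [2] giving torsion. So H_1 ≅ Z/2.
rank ∂_2 = 12, rank ∂_3 = 0 ⇒ b_2 = 12 − 12 − 0 = 0. So H_2 ≅ 0.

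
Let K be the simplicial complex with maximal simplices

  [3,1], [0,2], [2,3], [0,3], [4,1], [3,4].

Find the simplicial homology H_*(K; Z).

Fix the vertex order 0 < 1 < 2 < 3 < 4 and write every simplex with vertices in increasing order. Then dim K = 1 and the simplices of K are:

  0-simplices (5): [0], [1], [2], [3], [4]
  1-simplices (6): [0,2], [0,3], [1,3], [1,4], [2,3], [3,4]

giving chain groups C_0 ≅ Z^5, C_1 ≅ Z^6.

The boundary map ∂_1: C_1 → C_0 maps an edge to its endpoints' difference, ∂[p,q] = q − p. For instance
  ∂[2,3] = [3] − [2].
As a 5×6 matrix over Z this has rank 4, with invariant factors (1,1,1,1).

From H_k ≅ ker(∂_k) / im(∂_{k+1}) we obtain:

  H_0: rank C_0 − rank ∂_1 = 5 − 4 = 1, and the invariant factors of ∂_1 are all 1, so H_0 ≅ Z.
  H_1: rank ker ∂_1 − rank ∂_2 = (6 − 4) − 0 = 2, and there is no ∂_2, so H_1 ≅ Z^2.

As a check, the Euler characteristic is 5 − 6 = -1, which agrees with 1 − 2 = -1.

H_0 ≅ Z,  H_1 ≅ Z^2.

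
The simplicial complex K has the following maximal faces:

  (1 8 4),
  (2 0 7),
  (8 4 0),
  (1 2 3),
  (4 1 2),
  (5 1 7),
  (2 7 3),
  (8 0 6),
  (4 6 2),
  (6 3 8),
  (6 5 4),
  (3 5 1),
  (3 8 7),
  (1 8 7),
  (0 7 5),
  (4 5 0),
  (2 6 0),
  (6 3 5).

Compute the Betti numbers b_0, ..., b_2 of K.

Take the total order 0 < 1 < 2 < 3 < 4 < 5 < 6 < 7 < 8 on the vertex set. Then K (dimension 2) consists of the simplices:

  0-simplices (9): [0], [1], [2], [3], [4], [5], [6], [7], [8]
  1-simplices (27): (27 of them)
  2-simplices (18): [0,2,6], [0,2,7], [0,4,5], [0,4,8], [0,5,7], [0,6,8], [1,2,3], [1,2,4], [1,3,5], [1,4,8], [1,5,7], [1,7,8], [2,3,7], [2,4,6], [3,5,6], [3,6,8], [3,7,8], [4,5,6]

giving chain groups C_0 ≅ Z^9, C_1 ≅ Z^27, C_2 ≅ Z^18.

The boundary map ∂_1: C_1 → C_0 is given by ∂[p,q] = [q] − [p].
As a 9×27 matrix over Z this has rank 8, with invariant factors (1,1,1,1,1,1,1,1).

The boundary map ∂_2: C_2 → C_1 sends each 2-simplex [p,q,r] to [q,r] − [p,r] + [p,q]. For instance
  ∂[1,7,8] = [7,8] − [1,8] + [1,7],
  ∂[1,4,8] = [4,8] − [1,8] + [1,4].
The 27×18 boundary matrix has rank 18 and Smith normal form diag(1,1,1,1,1,1,1,1,1,1,1,1,1,1,1,1,1,2).

Reading off H_k = ker ∂_k / im ∂_{k+1}:

  H_0: rank C_0 − rank ∂_1 = 9 − 8 = 1, and the invariant factors of ∂_1 are all 1, so H_0 = Z.
  H_1: rank ker ∂_1 − rank ∂_2 = (27 − 8) − 18 = 1, and ∂_2 has invariant factor 2 > 1, so H_1 = Z ⊕ Z/2.
  H_2: rank ker ∂_2 − rank ∂_3 = (18 − 18) − 0 = 0, and there is no ∂_3, so H_2 = 0.

Hence the Betti numbers are b_0 = 1, b_1 = 1, b_2 = 0.

b_0 = 1, b_1 = 1, b_2 = 0.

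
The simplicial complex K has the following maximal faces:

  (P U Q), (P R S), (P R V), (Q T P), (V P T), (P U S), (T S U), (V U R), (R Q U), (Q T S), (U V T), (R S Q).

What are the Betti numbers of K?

b_0 = 1, b_1 = 0, b_2 = 0.

Take the total order P < Q < R < S < T < U < V on the vertex set. Then K (dimension 2) consists of the simplices:

  0-simplices (7): P, Q, R, S, T, U, V
  1-simplices (18): PQ, PR, PS, PT, PU, PV, QR, QS, QT, QU, RS, RU, RV, ST, SU, TU, TV, UV
  2-simplices (12): PQT, PQU, PRS, PRV, PSU, PTV, QRS, QRU, QST, RUV, STU, TUV

so the chain groups are C_0 ≅ Z^7, C_1 ≅ Z^18, C_2 ≅ Z^12.

Boundary ∂_1: C_1 → C_0 maps an edge to its endpoints' difference, ∂[p,q] = q − p. For instance
  ∂ST = T − S.
As a 7×18 matrix over Z this has rank 6, with invariant factors (1,1,1,1,1,1).

The boundary map ∂_2: C_2 → C_1 acts by ∂[p,q,r] = [q,r] − [p,r] + [p,q]. For instance
  ∂RUV = UV − RV + RU,
  ∂PRV = RV − PV + PR.
As a 18×12 matrix over Z this has rank 12, with invariant factors (1,1,1,1,1,1,1,1,1,1,1,2).

From H_k ≅ ker(∂_k) / im(∂_{k+1}) we obtain:

  H_0: rank C_0 − rank ∂_1 = 7 − 6 = 1, and the invariant factors of ∂_1 are all 1, so H_0 = Z.
  H_1: rank ker ∂_1 − rank ∂_2 = (18 − 6) − 12 = 0, and ∂_2 has invariant factor 2 > 1, so H_1 = Z/2.
  H_2: rank ker ∂_2 − rank ∂_3 = (12 − 12) − 0 = 0, and there is no ∂_3, so H_2 = 0.

(K is a triangulation of the real projective plane RP^2.)

Hence the Betti numbers are b_0 = 1, b_1 = 0, b_2 = 0.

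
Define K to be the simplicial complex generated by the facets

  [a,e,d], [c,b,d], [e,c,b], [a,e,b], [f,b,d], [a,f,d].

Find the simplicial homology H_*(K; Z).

H_0 = Z,  H_1 = Z,  H_2 = 0.

Order the vertices as a < b < c < d < e < f. Listing each simplex with vertices in this order, K has dimension 2 with simplices:

  0-simplices (6): a, b, c, d, e, f
  1-simplices (12): ab, ad, ae, af, bc, bd, be, bf, cd, ce, de, df
  2-simplices (6): abe, ade, adf, bcd, bce, bdf

giving chain groups C_0 ≅ Z^6, C_1 ≅ Z^12, C_2 ≅ Z^6.

The boundary map ∂_1: C_1 → C_0 sends each edge [p,q] (with p < q) to q − p. For instance
  ∂bc = c − b.
This gives a 6×12 integer matrix of rank 5; reducing to Smith normal form yields diagonal entries (1,1,1,1,1).

The boundary map ∂_2: C_2 → C_1 acts by ∂[p,q,r] = [q,r] − [p,r] + [p,q]. For instance
  ∂bcd = cd − bd + bc,
  ∂ade = de − ae + ad.
This gives a 12×6 integer matrix of rank 6; reducing to Smith normal form yields diagonal entries (1,1,1,1,1,1).

Computing H_k = (kernel of ∂_k) / (image of ∂_{k+1}):

  H_0: rank C_0 − rank ∂_1 = 6 − 5 = 1, and the invariant factors of ∂_1 are all 1, so H_0 = Z.
  H_1: rank ker ∂_1 − rank ∂_2 = (12 − 5) − 6 = 1, and the invariant factors of ∂_2 are all 1, so H_1 = Z.
  H_2: rank ker ∂_2 − rank ∂_3 = (6 − 6) − 0 = 0, and there is no ∂_3, so H_2 = 0.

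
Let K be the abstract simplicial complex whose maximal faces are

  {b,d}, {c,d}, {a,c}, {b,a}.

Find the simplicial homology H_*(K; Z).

Fix the vertex order a < b < c < d and write every simplex with vertices in increasing order. Then dim K = 1 and the simplices of K are:

  0-simplices (4): a, b, c, d
  1-simplices (4): ab, ac, bd, cd

so the chain groups are C_0 ≅ Z^4, C_1 ≅ Z^4.

The boundary map ∂_1: C_1 → C_0 maps an edge to its endpoints' difference, ∂[p,q] = q − p. For instance
  ∂cd = d − c.
As a 4×4 matrix over Z this has rank 3, with invariant factors (1,1,1).

From H_k ≅ ker(∂_k) / im(∂_{k+1}) we obtain:

  H_0: rank C_0 − rank ∂_1 = 4 − 3 = 1, and the invariant factors of ∂_1 are all 1, so H_0 ≅ Z.
  H_1: rank ker ∂_1 − rank ∂_2 = (4 − 3) − 0 = 1, and there is no ∂_2, so H_1 ≅ Z.

(K is a triangulation of the circle S^1.)

H_0 ≅ Z,  H_1 ≅ Z.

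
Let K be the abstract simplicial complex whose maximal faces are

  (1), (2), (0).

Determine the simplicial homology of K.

We work with the vertex ordering 0 < 1 < 2. The simplices of K, each written with vertices in increasing order, are:

  0-simplices (3): [0], [1], [2]

giving chain groups C_0 ≅ Z^3.

Now H_k = ker ∂_k / im ∂_{k+1}, so:

  H_0: rank C_0 − rank ∂_1 = 3 − 0 = 3, and there is no ∂_1, so H_0 ≅ Z^3.

H_0 ≅ Z^3.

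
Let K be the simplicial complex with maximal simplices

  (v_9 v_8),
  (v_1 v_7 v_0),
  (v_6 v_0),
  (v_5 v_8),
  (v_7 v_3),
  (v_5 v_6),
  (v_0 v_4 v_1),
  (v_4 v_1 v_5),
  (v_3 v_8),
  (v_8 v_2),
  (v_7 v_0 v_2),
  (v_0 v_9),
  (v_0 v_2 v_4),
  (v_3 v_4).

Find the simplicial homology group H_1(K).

H_1 = Z^5.

We work with the vertex ordering v_0 < v_1 < v_2 < v_3 < v_4 < v_5 < v_6 < v_7 < v_8 < v_9. The simplices of K, each written with vertices in increasing order, are:

  0-simplices (10): [v_0], [v_1], [v_2], [v_3], [v_4], [v_5], [v_6], [v_7], [v_8], [v_9]
  1-simplices (19): (19 of them)
  2-simplices (5): [v_0,v_1,v_4], [v_0,v_1,v_7], [v_0,v_2,v_4], [v_0,v_2,v_7], [v_1,v_4,v_5]

so the chain groups are C_0 ≅ Z^10, C_1 ≅ Z^19, C_2 ≅ Z^5.

Boundary ∂_1: C_1 → C_0 is given by ∂[p,q] = [q] − [p].
The resulting 10×19 matrix has rank 9, and its Smith normal form has invariant factors (1,1,1,1,1,1,1,1,1).

∂_2: C_2 → C_1 sends each 2-simplex [p,q,r] to [q,r] − [p,r] + [p,q]. For instance
  ∂[v_0,v_1,v_7] = [v_1,v_7] − [v_0,v_7] + [v_0,v_1],
  ∂[v_0,v_1,v_4] = [v_1,v_4] − [v_0,v_4] + [v_0,v_1].
The resulting 19×5 matrix has rank 5, and its Smith normal form has invariant factors (1,1,1,1,1).

From H_k ≅ ker(∂_k) / im(∂_{k+1}) we obtain:

  H_1: rank ker ∂_1 − rank ∂_2 = (19 − 9) − 5 = 5, and the invariant factors of ∂_2 are all 1, so H_1 ≅ Z^5.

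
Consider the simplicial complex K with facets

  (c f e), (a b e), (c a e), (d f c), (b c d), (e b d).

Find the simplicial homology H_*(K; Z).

Take the total order a < b < c < d < e < f on the vertex set. Then K (dimension 2) consists of the simplices:

  0-simplices (6): a, b, c, d, e, f
  1-simplices (12): ab, ac, ae, bc, bd, be, cd, ce, cf, de, df, ef
  2-simplices (6): abe, ace, bcd, bde, cdf, cef

Hence C_0 ≅ Z^6, C_1 ≅ Z^12, C_2 ≅ Z^6.

∂_1: C_1 → C_0 is given by ∂[p,q] = [q] − [p].
The 6×12 boundary matrix has rank 5 and Smith normal form diag(1,1,1,1,1).

Boundary ∂_2: C_2 → C_1 sends each 2-simplex [p,q,r] to [q,r] − [p,r] + [p,q]. For instance
  ∂bde = de − be + bd,
  ∂cdf = df − cf + cd.
The resulting 12×6 matrix has rank 6, and its Smith normal form has invariant factors (1,1,1,1,1,1).

From H_k ≅ ker(∂_k) / im(∂_{k+1}) we obtain:

  H_0: rank C_0 − rank ∂_1 = 6 − 5 = 1, and the invariant factors of ∂_1 are all 1, so H_0 = Z.
  H_1: rank ker ∂_1 − rank ∂_2 = (12 − 5) − 6 = 1, and the invariant factors of ∂_2 are all 1, so H_1 = Z.
  H_2: rank ker ∂_2 − rank ∂_3 = (6 − 6) − 0 = 0, and there is no ∂_3, so H_2 = 0.

H_0 ≅ Z,  H_1 ≅ Z,  H_2 = 0.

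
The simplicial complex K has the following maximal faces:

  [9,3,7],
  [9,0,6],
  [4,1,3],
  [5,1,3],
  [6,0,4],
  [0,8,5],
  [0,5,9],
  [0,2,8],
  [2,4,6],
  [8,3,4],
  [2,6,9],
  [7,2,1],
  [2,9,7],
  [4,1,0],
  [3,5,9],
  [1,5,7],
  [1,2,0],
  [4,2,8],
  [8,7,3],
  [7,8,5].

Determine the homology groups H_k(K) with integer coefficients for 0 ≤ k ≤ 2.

We work with the vertex ordering 0 < 1 < 2 < 3 < 4 < 5 < 6 < 7 < 8 < 9. The simplices of K, each written with vertices in increasing order, are:

  0-simplices (10): [0], [1], [2], [3], [4], [5], [6], [7], [8], [9]
  1-simplices (30): (30 of them)
  2-simplices (20): (20 of them)

so the chain groups are C_0 ≅ Z^10, C_1 ≅ Z^30, C_2 ≅ Z^20.

∂_1: C_1 → C_0 maps an edge to its endpoints' difference, ∂[p,q] = q − p. For instance
  ∂[2,9] = [9] − [2].
This gives a 10×30 integer matrix of rank 9; reducing to Smith normal form yields diagonal entries (1,1,1,1,1,1,1,1,1).

∂_2: C_2 → C_1 maps a triangle to the signed sum of its edges. For instance
  ∂[1,3,5] = [3,5] − [1,5] + [1,3],
  ∂[0,4,6] = [4,6] − [0,6] + [0,4].
The 30×20 boundary matrix has rank 20 and Smith normal form diag(1,1,1,1,1,1,1,1,1,1,1,1,1,1,1,1,1,1,1,2).

Reading off H_k = ker ∂_k / im ∂_{k+1}:

  H_0: rank C_0 − rank ∂_1 = 10 − 9 = 1, and the invariant factors of ∂_1 are all 1, so H_0 = Z.
  H_1: rank ker ∂_1 − rank ∂_2 = (30 − 9) − 20 = 1, and ∂_2 has invariant factor 2 > 1, so H_1 = Z ⊕ Z_2.
  H_2: rank ker ∂_2 − rank ∂_3 = (20 − 20) − 0 = 0, and there is no ∂_3, so H_2 = 0.

H_0 ≅ Z,  H_1 ≅ Z ⊕ Z_2,  H_2 = 0.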